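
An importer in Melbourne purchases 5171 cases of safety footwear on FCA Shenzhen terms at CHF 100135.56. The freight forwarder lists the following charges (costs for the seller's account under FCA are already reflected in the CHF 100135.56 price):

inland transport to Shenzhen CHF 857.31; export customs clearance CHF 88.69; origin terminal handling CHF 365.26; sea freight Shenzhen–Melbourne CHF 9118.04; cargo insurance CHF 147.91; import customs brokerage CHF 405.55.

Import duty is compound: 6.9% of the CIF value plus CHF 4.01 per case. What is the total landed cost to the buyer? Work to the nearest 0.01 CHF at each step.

Total landed cost: CHF 138481.94

FCA: the seller delivers export-cleared goods to the carrier; the buyer bears costs from that point.
Already in the invoice (seller's account under FCA): inland to port, export clearance — exclude.
CIF value = FCA price + origin terminal + freight + insurance = 100135.56 + 365.26 + 9118.04 + 147.91 = 109766.77
Ad valorem component: 109766.77 × 6.9% = 7573.91
Specific component: 5171 × 4.01 = 20735.71
Import duty = 7573.91 + 20735.71 = 28309.62
Buyer bears: origin terminal 365.26 + freight 9118.04 + insurance 147.91 + brokerage 405.55 + duty 28309.62 = 38346.38
Landed cost = invoice 100135.56 + 38346.38 = 138481.94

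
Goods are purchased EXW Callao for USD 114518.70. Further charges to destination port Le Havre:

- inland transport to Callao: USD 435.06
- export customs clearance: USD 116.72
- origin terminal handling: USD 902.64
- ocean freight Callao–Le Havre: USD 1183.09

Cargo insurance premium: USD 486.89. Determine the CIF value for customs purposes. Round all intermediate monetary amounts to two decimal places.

CIF value: USD 117643.10

CIF = EXW price + pre-shipment costs + freight + insurance
CIF = 114518.70 + 435.06 + 116.72 + 902.64 + 1183.09 + 486.89 = 117643.10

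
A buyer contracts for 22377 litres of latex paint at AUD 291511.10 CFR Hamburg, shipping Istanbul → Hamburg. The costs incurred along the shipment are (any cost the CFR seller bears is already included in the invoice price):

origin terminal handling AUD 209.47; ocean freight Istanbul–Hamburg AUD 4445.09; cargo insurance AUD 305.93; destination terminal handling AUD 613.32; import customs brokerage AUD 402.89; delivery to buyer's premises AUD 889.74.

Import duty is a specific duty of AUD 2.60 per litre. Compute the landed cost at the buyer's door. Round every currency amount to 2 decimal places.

CFR: the seller pays costs through ocean freight to the destination port, but not insurance.
Already in the invoice (seller's account under CFR): origin terminal, freight — exclude.
CIF value = CFR price + insurance = 291511.10 + 305.93 = 291817.03
Import duty = 22377 × 2.60 = 58180.20
Buyer bears: insurance 305.93 + destination terminal 613.32 + brokerage 402.89 + delivery 889.74 + duty 58180.20 = 60392.08
Landed cost = invoice 291511.10 + 60392.08 = 351903.18

Total landed cost: AUD 351903.18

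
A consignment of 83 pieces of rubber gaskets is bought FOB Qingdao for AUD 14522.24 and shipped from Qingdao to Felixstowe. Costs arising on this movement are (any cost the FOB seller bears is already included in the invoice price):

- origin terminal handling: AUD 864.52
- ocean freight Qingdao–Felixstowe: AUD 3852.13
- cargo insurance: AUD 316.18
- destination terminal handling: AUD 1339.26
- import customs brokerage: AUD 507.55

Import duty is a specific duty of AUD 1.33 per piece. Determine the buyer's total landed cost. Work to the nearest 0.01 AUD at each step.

FOB: the seller bears costs until goods are on board at the origin port; the buyer bears freight, insurance and all costs thereafter.
Already in the invoice (seller's account under FOB): origin terminal — exclude.
CIF value = FOB price + freight + insurance = 14522.24 + 3852.13 + 316.18 = 18690.55
Import duty = 83 × 1.33 = 110.39
Buyer bears: freight 3852.13 + insurance 316.18 + destination terminal 1339.26 + brokerage 507.55 + duty 110.39 = 6125.51
Landed cost = invoice 14522.24 + 6125.51 = 20647.75

Total landed cost: AUD 20647.75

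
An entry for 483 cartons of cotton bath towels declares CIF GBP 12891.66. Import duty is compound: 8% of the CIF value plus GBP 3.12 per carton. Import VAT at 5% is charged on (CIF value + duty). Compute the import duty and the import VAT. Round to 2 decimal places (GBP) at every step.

Import duty: GBP 2538.29; import VAT: GBP 771.50

Ad valorem component: 12891.66 × 8% = 1031.33
Specific component: 483 × 3.12 = 1506.96
Import duty = 1031.33 + 1506.96 = 2538.29
VAT base = CIF + duty = 12891.66 + 2538.29 = 15429.95
Import VAT = 15429.95 × 5% = 771.50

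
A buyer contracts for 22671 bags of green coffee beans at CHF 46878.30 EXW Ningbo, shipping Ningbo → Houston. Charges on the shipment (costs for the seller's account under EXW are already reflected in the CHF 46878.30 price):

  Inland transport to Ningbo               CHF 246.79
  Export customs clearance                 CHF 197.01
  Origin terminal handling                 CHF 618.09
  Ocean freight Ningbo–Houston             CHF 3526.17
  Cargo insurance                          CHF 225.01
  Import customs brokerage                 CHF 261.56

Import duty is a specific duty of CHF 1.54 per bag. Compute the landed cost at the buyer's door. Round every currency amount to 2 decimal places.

EXW: the seller makes goods available at their premises; the buyer bears all onward costs.
CIF value = EXW price + inland to port + export clearance + origin terminal + freight + insurance = 46878.30 + 246.79 + 197.01 + 618.09 + 3526.17 + 225.01 = 51691.37
Import duty = 22671 × 1.54 = 34913.34
Buyer bears: inland to port 246.79 + export clearance 197.01 + origin terminal 618.09 + freight 3526.17 + insurance 225.01 + brokerage 261.56 + duty 34913.34 = 39987.97
Landed cost = invoice 46878.30 + 39987.97 = 86866.27

Total landed cost: CHF 86866.27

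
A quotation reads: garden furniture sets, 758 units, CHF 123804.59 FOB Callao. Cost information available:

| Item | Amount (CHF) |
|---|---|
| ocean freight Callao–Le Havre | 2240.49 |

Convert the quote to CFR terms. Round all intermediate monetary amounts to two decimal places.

From FOB to CFR, the seller additionally bears: freight.
CFR price = 123804.59 + 2240.49 = 126045.08

CFR price: CHF 126045.08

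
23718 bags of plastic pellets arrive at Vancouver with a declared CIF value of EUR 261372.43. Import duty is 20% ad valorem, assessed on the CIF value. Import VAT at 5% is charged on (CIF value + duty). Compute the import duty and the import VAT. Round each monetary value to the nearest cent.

Import duty = 261372.43 × 20% = 52274.49
VAT base = CIF + duty = 261372.43 + 52274.49 = 313646.92
Import VAT = 313646.92 × 5% = 15682.35

Import duty: EUR 52274.49; import VAT: EUR 15682.35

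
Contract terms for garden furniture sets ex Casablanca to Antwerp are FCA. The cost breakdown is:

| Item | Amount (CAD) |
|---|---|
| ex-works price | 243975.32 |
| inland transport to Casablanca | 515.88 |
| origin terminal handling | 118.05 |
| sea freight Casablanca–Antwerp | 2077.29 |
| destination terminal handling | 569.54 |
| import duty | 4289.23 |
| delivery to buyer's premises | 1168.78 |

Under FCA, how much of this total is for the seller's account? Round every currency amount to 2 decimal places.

Seller's account: CAD 244491.20

FCA: the seller delivers export-cleared goods to the carrier; the buyer bears costs from that point.
Seller's account: goods 243975.32 + inland to port 515.88 = 244491.20
Buyer's account: origin terminal 118.05 + freight 2077.29 + destination terminal 569.54 + duty 4289.23 + delivery 1168.78 = 8222.89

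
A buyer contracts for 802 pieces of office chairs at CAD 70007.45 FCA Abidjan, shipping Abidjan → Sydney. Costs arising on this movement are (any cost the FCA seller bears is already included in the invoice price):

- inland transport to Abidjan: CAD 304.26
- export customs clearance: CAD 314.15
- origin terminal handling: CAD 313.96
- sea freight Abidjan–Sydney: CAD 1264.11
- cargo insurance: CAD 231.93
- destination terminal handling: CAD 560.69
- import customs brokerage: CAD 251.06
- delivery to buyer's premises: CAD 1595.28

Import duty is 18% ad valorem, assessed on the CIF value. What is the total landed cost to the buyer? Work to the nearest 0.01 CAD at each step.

Total landed cost: CAD 87151.62

FCA: the seller delivers export-cleared goods to the carrier; the buyer bears costs from that point.
Already in the invoice (seller's account under FCA): inland to port, export clearance — exclude.
CIF value = FCA price + origin terminal + freight + insurance = 70007.45 + 313.96 + 1264.11 + 231.93 = 71817.45
Import duty = 71817.45 × 18% = 12927.14
Buyer bears: origin terminal 313.96 + freight 1264.11 + insurance 231.93 + destination terminal 560.69 + brokerage 251.06 + delivery 1595.28 + duty 12927.14 = 17144.17
Landed cost = invoice 70007.45 + 17144.17 = 87151.62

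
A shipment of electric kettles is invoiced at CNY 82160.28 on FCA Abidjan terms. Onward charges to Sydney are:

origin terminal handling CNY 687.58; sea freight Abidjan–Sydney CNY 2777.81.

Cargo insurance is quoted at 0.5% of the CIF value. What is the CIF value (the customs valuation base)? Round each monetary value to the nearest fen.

CIF value: CNY 86055.95

Let C be the CIF value. C = FCA price + pre-shipment costs + freight + 0.5% × C
C − 0.5% × C = 82160.28 + 687.58 + 2777.81
0.995 × C = 85625.67
C = 85625.67 / 0.995 = 86055.95
Insurance premium = 0.5% × 86055.95 = 430.28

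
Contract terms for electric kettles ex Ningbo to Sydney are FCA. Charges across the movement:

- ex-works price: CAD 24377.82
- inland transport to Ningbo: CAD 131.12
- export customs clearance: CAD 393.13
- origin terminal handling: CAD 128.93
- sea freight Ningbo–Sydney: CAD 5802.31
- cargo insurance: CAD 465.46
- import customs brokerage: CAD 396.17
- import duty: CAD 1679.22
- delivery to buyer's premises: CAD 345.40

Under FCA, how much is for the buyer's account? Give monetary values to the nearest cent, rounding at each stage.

Buyer's account: CAD 8817.49

FCA: the seller delivers export-cleared goods to the carrier; the buyer bears costs from that point.
Seller's account: goods 24377.82 + inland to port 131.12 + export clearance 393.13 = 24902.07
Buyer's account: origin terminal 128.93 + freight 5802.31 + insurance 465.46 + brokerage 396.17 + duty 1679.22 + delivery 345.40 = 8817.49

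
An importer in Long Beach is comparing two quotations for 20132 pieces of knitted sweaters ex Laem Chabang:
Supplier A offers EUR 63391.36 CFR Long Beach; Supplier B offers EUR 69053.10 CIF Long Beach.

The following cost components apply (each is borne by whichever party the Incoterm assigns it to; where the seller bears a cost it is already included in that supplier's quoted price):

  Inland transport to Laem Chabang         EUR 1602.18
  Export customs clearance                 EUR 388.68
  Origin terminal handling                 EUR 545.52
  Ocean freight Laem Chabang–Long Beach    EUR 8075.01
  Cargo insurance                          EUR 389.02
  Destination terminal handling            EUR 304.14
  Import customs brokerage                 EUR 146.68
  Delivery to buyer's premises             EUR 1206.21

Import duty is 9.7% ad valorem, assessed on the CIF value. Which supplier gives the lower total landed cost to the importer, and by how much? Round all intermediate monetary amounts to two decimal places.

Supplier A is cheaper by EUR 5784.17

Supplier A (CFR):
CIF value = CFR price + insurance = 63391.36 + 389.02 = 63780.38
Import duty = 63780.38 × 9.7% = 6186.70
Buyer bears (A): 389.02 + 304.14 + 146.68 + 1206.21 = 2046.05
Landed cost (A) = invoice 63391.36 + 2046.05 + duty 6186.70 = 71624.11
Supplier B (CIF):
The CIF price already equals the CIF value: 69053.10
Import duty = 69053.10 × 9.7% = 6698.15
Buyer bears (B): 304.14 + 146.68 + 1206.21 = 1657.03
Landed cost (B) = invoice 69053.10 + 1657.03 + duty 6698.15 = 77408.28
Difference = |71624.11 − 77408.28| = 5784.17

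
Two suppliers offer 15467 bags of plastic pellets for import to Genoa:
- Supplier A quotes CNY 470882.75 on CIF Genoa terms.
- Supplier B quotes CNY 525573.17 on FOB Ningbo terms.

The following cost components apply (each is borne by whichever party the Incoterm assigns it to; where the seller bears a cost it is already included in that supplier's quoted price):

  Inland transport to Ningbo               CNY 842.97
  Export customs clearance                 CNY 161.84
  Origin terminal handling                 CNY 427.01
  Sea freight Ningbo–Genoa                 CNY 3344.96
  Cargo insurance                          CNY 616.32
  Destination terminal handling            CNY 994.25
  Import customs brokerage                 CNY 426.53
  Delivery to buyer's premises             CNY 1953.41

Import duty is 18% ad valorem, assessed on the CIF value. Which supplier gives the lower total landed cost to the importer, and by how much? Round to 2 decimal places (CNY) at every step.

Supplier A (CIF):
The CIF price already equals the CIF value: 470882.75
Import duty = 470882.75 × 18% = 84758.90
Buyer bears (A): 994.25 + 426.53 + 1953.41 = 3374.19
Landed cost (A) = invoice 470882.75 + 3374.19 + duty 84758.90 = 559015.84
Supplier B (FOB):
CIF value = FOB price + freight + insurance = 525573.17 + 3344.96 + 616.32 = 529534.45
Import duty = 529534.45 × 18% = 95316.20
Buyer bears (B): 3344.96 + 616.32 + 994.25 + 426.53 + 1953.41 = 7335.47
Landed cost (B) = invoice 525573.17 + 7335.47 + duty 95316.20 = 628224.84
Difference = |559015.84 − 628224.84| = 69209.00

Supplier A is cheaper by CNY 69209.00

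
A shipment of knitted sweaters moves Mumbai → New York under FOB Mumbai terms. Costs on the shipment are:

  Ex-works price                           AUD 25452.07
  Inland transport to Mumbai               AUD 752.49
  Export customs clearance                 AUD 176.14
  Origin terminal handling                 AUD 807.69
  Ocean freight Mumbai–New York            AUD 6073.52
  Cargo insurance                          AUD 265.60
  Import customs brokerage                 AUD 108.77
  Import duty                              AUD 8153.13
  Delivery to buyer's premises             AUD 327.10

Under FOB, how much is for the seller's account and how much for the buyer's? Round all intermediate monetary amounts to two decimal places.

FOB: the seller bears costs until goods are on board at the origin port; the buyer bears freight, insurance and all costs thereafter.
Seller's account: goods 25452.07 + inland to port 752.49 + export clearance 176.14 + origin terminal 807.69 = 27188.39
Buyer's account: freight 6073.52 + insurance 265.60 + brokerage 108.77 + duty 8153.13 + delivery 327.10 = 14928.12

Seller: AUD 27188.39; buyer: AUD 14928.12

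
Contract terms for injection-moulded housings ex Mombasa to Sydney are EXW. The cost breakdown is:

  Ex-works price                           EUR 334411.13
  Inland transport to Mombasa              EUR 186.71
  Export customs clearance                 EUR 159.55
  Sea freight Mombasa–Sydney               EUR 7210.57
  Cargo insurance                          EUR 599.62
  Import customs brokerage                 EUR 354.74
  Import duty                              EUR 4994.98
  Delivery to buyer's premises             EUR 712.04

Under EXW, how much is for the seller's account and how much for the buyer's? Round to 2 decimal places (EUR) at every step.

EXW: the seller makes goods available at their premises; the buyer bears all onward costs.
Seller's account: goods 334411.13 = 334411.13
Buyer's account: inland to port 186.71 + export clearance 159.55 + freight 7210.57 + insurance 599.62 + brokerage 354.74 + duty 4994.98 + delivery 712.04 = 14218.21

Seller: EUR 334411.13; buyer: EUR 14218.21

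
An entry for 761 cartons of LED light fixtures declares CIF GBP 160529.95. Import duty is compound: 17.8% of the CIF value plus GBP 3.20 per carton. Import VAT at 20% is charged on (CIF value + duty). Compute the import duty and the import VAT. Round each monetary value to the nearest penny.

Ad valorem component: 160529.95 × 17.8% = 28574.33
Specific component: 761 × 3.20 = 2435.20
Import duty = 28574.33 + 2435.20 = 31009.53
VAT base = CIF + duty = 160529.95 + 31009.53 = 191539.48
Import VAT = 191539.48 × 20% = 38307.90

Import duty: GBP 31009.53; import VAT: GBP 38307.90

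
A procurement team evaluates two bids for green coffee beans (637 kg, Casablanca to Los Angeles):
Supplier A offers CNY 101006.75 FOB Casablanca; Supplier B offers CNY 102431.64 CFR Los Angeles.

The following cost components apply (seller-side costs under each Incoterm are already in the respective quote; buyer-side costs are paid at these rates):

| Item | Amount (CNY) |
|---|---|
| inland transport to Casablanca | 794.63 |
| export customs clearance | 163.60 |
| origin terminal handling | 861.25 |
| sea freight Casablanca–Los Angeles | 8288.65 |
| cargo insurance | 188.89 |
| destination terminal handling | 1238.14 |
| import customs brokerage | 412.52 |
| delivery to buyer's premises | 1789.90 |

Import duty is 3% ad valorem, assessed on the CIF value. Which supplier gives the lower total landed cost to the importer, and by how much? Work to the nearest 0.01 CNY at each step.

Supplier B is cheaper by CNY 7069.67

Supplier A (FOB):
CIF value = FOB price + freight + insurance = 101006.75 + 8288.65 + 188.89 = 109484.29
Import duty = 109484.29 × 3% = 3284.53
Buyer bears (A): 8288.65 + 188.89 + 1238.14 + 412.52 + 1789.90 = 11918.10
Landed cost (A) = invoice 101006.75 + 11918.10 + duty 3284.53 = 116209.38
Supplier B (CFR):
CIF value = CFR price + insurance = 102431.64 + 188.89 = 102620.53
Import duty = 102620.53 × 3% = 3078.62
Buyer bears (B): 188.89 + 1238.14 + 412.52 + 1789.90 = 3629.45
Landed cost (B) = invoice 102431.64 + 3629.45 + duty 3078.62 = 109139.71
Difference = |116209.38 − 109139.71| = 7069.67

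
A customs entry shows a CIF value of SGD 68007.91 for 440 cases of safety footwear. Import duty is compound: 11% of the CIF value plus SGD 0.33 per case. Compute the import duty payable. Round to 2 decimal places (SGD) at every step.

Import duty: SGD 7626.07

Ad valorem component: 68007.91 × 11% = 7480.87
Specific component: 440 × 0.33 = 145.20
Import duty = 7480.87 + 145.20 = 7626.07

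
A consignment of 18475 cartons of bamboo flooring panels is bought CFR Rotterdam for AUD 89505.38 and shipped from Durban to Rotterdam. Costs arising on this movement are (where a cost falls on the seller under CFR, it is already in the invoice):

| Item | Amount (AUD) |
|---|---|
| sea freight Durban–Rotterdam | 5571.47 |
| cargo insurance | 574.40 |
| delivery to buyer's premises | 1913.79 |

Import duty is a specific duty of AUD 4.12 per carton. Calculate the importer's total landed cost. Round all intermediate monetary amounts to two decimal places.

Total landed cost: AUD 168110.57

CFR: the seller pays costs through ocean freight to the destination port, but not insurance.
Already in the invoice (seller's account under CFR): freight — exclude.
CIF value = CFR price + insurance = 89505.38 + 574.40 = 90079.78
Import duty = 18475 × 4.12 = 76117.00
Buyer bears: insurance 574.40 + delivery 1913.79 + duty 76117.00 = 78605.19
Landed cost = invoice 89505.38 + 78605.19 = 168110.57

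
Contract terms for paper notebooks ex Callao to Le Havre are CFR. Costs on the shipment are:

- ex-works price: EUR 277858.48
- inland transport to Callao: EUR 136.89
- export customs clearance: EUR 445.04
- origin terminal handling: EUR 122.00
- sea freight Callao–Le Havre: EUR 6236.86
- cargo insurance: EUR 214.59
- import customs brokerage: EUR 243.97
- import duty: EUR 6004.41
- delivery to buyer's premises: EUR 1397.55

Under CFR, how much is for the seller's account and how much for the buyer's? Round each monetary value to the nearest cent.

CFR: the seller pays costs through ocean freight to the destination port, but not insurance.
Seller's account: goods 277858.48 + inland to port 136.89 + export clearance 445.04 + origin terminal 122.00 + freight 6236.86 = 284799.27
Buyer's account: insurance 214.59 + brokerage 243.97 + duty 6004.41 + delivery 1397.55 = 7860.52

Seller: EUR 284799.27; buyer: EUR 7860.52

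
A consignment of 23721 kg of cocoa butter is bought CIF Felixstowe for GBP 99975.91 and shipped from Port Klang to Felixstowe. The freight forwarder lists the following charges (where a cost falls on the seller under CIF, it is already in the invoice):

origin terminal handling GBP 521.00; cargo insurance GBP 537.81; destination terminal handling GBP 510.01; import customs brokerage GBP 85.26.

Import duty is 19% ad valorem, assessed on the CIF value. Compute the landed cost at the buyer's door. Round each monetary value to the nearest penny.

Total landed cost: GBP 119566.60

CIF: the seller pays costs through ocean freight and marine insurance to the destination port.
Already in the invoice (seller's account under CIF): origin terminal, insurance — exclude.
The CIF price already equals the CIF value: 99975.91
Import duty = 99975.91 × 19% = 18995.42
Buyer bears: destination terminal 510.01 + brokerage 85.26 + duty 18995.42 = 19590.69
Landed cost = invoice 99975.91 + 19590.69 = 119566.60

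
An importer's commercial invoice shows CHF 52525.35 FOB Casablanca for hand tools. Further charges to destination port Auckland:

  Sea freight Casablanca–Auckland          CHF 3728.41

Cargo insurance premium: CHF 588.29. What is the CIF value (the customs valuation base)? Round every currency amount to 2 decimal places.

CIF value: CHF 56842.05

CIF = FOB price + freight + insurance
CIF = 52525.35 + 3728.41 + 588.29 = 56842.05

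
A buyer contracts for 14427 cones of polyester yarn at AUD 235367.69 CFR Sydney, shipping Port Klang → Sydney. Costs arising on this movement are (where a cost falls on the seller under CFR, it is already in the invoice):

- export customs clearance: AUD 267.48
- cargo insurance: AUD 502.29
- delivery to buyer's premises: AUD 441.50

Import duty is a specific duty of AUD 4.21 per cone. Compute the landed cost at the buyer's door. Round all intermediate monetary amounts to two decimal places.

Total landed cost: AUD 297049.15

CFR: the seller pays costs through ocean freight to the destination port, but not insurance.
Already in the invoice (seller's account under CFR): export clearance — exclude.
CIF value = CFR price + insurance = 235367.69 + 502.29 = 235869.98
Import duty = 14427 × 4.21 = 60737.67
Buyer bears: insurance 502.29 + delivery 441.50 + duty 60737.67 = 61681.46
Landed cost = invoice 235367.69 + 61681.46 = 297049.15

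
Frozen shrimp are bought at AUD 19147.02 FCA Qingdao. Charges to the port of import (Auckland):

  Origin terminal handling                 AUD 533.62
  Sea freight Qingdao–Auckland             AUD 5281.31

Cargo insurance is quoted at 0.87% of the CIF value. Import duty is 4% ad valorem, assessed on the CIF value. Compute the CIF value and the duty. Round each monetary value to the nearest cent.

Let C be the CIF value. C = FCA price + pre-shipment costs + freight + 0.87% × C
C − 0.87% × C = 19147.02 + 533.62 + 5281.31
0.9913 × C = 24961.95
C = 24961.95 / 0.9913 = 25181.02
Insurance premium = 0.87% × 25181.02 = 219.07
Import duty = 25181.02 × 4% = 1007.24

CIF value: AUD 25181.02; import duty: AUD 1007.24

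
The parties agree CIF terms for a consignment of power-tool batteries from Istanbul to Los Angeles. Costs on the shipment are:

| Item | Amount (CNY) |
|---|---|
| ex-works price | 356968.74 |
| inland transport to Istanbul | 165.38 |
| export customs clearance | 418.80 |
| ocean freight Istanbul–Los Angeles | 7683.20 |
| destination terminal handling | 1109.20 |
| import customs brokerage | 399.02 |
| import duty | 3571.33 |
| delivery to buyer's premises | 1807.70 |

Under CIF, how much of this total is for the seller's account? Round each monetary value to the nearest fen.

CIF: the seller pays costs through ocean freight and marine insurance to the destination port.
Seller's account: goods 356968.74 + inland to port 165.38 + export clearance 418.80 + freight 7683.20 = 365236.12
Buyer's account: destination terminal 1109.20 + brokerage 399.02 + duty 3571.33 + delivery 1807.70 = 6887.25

Seller's account: CNY 365236.12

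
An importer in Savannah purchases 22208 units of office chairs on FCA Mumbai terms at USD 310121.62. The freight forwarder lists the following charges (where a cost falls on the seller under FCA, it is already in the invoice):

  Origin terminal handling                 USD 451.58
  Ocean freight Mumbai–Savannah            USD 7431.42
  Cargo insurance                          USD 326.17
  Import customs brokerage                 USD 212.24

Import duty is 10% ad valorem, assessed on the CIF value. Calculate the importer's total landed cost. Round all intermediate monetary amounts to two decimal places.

Total landed cost: USD 350376.11

FCA: the seller delivers export-cleared goods to the carrier; the buyer bears costs from that point.
CIF value = FCA price + origin terminal + freight + insurance = 310121.62 + 451.58 + 7431.42 + 326.17 = 318330.79
Import duty = 318330.79 × 10% = 31833.08
Buyer bears: origin terminal 451.58 + freight 7431.42 + insurance 326.17 + brokerage 212.24 + duty 31833.08 = 40254.49
Landed cost = invoice 310121.62 + 40254.49 = 350376.11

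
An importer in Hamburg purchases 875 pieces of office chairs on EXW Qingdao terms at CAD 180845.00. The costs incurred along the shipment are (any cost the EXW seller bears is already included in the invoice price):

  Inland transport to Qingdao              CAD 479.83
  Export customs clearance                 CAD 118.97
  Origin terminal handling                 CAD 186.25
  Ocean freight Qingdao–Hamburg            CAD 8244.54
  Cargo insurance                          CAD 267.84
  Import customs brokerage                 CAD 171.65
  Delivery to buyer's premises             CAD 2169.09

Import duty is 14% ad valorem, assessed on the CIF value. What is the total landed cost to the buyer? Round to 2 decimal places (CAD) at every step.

Total landed cost: CAD 219103.11

EXW: the seller makes goods available at their premises; the buyer bears all onward costs.
CIF value = EXW price + inland to port + export clearance + origin terminal + freight + insurance = 180845.00 + 479.83 + 118.97 + 186.25 + 8244.54 + 267.84 = 190142.43
Import duty = 190142.43 × 14% = 26619.94
Buyer bears: inland to port 479.83 + export clearance 118.97 + origin terminal 186.25 + freight 8244.54 + insurance 267.84 + brokerage 171.65 + delivery 2169.09 + duty 26619.94 = 38258.11
Landed cost = invoice 180845.00 + 38258.11 = 219103.11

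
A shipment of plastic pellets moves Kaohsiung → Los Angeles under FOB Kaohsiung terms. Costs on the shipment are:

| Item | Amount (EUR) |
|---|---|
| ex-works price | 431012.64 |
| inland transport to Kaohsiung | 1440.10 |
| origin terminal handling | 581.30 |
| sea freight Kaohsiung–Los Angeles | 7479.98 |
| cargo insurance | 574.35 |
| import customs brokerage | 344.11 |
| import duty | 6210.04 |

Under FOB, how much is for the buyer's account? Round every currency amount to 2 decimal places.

FOB: the seller bears costs until goods are on board at the origin port; the buyer bears freight, insurance and all costs thereafter.
Seller's account: goods 431012.64 + inland to port 1440.10 + origin terminal 581.30 = 433034.04
Buyer's account: freight 7479.98 + insurance 574.35 + brokerage 344.11 + duty 6210.04 = 14608.48

Buyer's account: EUR 14608.48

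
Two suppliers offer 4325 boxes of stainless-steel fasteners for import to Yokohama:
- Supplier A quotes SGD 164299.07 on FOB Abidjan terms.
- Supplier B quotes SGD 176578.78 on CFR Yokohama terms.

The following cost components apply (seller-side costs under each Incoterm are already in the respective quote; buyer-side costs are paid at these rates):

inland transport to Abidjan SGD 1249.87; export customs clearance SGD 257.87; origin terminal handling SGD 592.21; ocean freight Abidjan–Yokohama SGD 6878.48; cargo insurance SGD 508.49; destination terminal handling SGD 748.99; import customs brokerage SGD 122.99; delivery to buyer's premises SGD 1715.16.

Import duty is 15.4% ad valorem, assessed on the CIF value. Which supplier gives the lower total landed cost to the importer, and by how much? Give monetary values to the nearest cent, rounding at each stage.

Supplier A (FOB):
CIF value = FOB price + freight + insurance = 164299.07 + 6878.48 + 508.49 = 171686.04
Import duty = 171686.04 × 15.4% = 26439.65
Buyer bears (A): 6878.48 + 508.49 + 748.99 + 122.99 + 1715.16 = 9974.11
Landed cost (A) = invoice 164299.07 + 9974.11 + duty 26439.65 = 200712.83
Supplier B (CFR):
CIF value = CFR price + insurance = 176578.78 + 508.49 = 177087.27
Import duty = 177087.27 × 15.4% = 27271.44
Buyer bears (B): 508.49 + 748.99 + 122.99 + 1715.16 = 3095.63
Landed cost (B) = invoice 176578.78 + 3095.63 + duty 27271.44 = 206945.85
Difference = |200712.83 − 206945.85| = 6233.02

Supplier A is cheaper by SGD 6233.02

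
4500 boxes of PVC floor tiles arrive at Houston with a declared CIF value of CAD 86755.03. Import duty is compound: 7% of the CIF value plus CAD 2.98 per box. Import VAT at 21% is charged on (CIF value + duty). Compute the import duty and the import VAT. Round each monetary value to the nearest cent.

Import duty: CAD 19482.85; import VAT: CAD 22309.95

Ad valorem component: 86755.03 × 7% = 6072.85
Specific component: 4500 × 2.98 = 13410.00
Import duty = 6072.85 + 13410.00 = 19482.85
VAT base = CIF + duty = 86755.03 + 19482.85 = 106237.88
Import VAT = 106237.88 × 21% = 22309.95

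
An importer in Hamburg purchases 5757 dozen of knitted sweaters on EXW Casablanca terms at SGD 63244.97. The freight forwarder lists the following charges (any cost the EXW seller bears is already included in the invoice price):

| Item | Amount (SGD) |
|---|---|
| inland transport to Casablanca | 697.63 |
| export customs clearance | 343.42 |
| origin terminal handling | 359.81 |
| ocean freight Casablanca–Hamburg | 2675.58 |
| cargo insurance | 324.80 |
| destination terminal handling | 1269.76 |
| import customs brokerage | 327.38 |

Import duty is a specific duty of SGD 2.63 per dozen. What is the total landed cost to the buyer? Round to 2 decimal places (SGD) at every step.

EXW: the seller makes goods available at their premises; the buyer bears all onward costs.
CIF value = EXW price + inland to port + export clearance + origin terminal + freight + insurance = 63244.97 + 697.63 + 343.42 + 359.81 + 2675.58 + 324.80 = 67646.21
Import duty = 5757 × 2.63 = 15140.91
Buyer bears: inland to port 697.63 + export clearance 343.42 + origin terminal 359.81 + freight 2675.58 + insurance 324.80 + destination terminal 1269.76 + brokerage 327.38 + duty 15140.91 = 21139.29
Landed cost = invoice 63244.97 + 21139.29 = 84384.26

Total landed cost: SGD 84384.26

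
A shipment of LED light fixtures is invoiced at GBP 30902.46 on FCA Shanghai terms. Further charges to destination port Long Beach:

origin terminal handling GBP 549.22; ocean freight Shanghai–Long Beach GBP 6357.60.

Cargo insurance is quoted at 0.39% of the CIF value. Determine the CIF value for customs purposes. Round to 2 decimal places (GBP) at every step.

CIF value: GBP 37957.31

Let C be the CIF value. C = FCA price + pre-shipment costs + freight + 0.39% × C
C − 0.39% × C = 30902.46 + 549.22 + 6357.60
0.9961 × C = 37809.28
C = 37809.28 / 0.9961 = 37957.31
Insurance premium = 0.39% × 37957.31 = 148.03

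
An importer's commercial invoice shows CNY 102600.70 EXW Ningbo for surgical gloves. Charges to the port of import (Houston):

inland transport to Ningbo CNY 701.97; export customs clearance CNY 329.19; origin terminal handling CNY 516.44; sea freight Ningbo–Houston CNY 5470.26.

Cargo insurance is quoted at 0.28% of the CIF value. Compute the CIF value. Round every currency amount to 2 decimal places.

Let C be the CIF value. C = EXW price + pre-shipment costs + freight + 0.28% × C
C − 0.28% × C = 102600.70 + 701.97 + 329.19 + 516.44 + 5470.26
0.9972 × C = 109618.56
C = 109618.56 / 0.9972 = 109926.35
Insurance premium = 0.28% × 109926.35 = 307.79

CIF value: CNY 109926.35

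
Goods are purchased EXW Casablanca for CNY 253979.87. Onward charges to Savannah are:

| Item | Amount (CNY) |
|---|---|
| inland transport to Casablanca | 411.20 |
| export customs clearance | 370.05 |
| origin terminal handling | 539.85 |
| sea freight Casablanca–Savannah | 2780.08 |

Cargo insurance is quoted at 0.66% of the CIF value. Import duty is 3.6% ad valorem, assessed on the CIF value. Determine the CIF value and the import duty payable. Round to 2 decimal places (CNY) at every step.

Let C be the CIF value. C = EXW price + pre-shipment costs + freight + 0.66% × C
C − 0.66% × C = 253979.87 + 411.20 + 370.05 + 539.85 + 2780.08
0.9934 × C = 258081.05
C = 258081.05 / 0.9934 = 259795.70
Insurance premium = 0.66% × 259795.70 = 1714.65
Import duty = 259795.70 × 3.6% = 9352.65

CIF value: CNY 259795.70; import duty: CNY 9352.65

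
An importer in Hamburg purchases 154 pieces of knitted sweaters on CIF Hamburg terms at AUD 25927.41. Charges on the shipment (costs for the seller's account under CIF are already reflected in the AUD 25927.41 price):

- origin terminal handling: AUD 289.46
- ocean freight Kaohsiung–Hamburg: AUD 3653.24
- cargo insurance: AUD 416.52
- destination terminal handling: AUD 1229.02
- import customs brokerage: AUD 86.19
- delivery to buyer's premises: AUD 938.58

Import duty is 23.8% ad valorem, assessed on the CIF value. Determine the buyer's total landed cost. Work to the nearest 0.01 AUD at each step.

Total landed cost: AUD 34351.92

CIF: the seller pays costs through ocean freight and marine insurance to the destination port.
Already in the invoice (seller's account under CIF): origin terminal, freight, insurance — exclude.
The CIF price already equals the CIF value: 25927.41
Import duty = 25927.41 × 23.8% = 6170.72
Buyer bears: destination terminal 1229.02 + brokerage 86.19 + delivery 938.58 + duty 6170.72 = 8424.51
Landed cost = invoice 25927.41 + 8424.51 = 34351.92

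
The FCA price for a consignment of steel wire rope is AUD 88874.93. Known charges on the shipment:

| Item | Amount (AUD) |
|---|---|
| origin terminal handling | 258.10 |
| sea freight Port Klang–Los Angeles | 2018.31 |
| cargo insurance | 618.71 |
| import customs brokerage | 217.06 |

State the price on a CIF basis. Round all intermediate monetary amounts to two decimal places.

Not relevant to the conversion: brokerage — on the buyer under both terms; not part of either seller's price.
From FCA to CIF, the seller additionally bears: origin terminal, freight, insurance.
CIF price = 88874.93 + 258.10 + 2018.31 + 618.71 = 91770.05

CIF price: AUD 91770.05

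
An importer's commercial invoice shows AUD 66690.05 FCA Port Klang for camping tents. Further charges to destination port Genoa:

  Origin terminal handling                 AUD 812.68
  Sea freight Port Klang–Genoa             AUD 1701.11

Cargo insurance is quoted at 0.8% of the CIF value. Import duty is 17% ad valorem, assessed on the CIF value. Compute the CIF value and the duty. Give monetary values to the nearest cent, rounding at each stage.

Let C be the CIF value. C = FCA price + pre-shipment costs + freight + 0.8% × C
C − 0.8% × C = 66690.05 + 812.68 + 1701.11
0.992 × C = 69203.84
C = 69203.84 / 0.992 = 69761.94
Insurance premium = 0.8% × 69761.94 = 558.10
Import duty = 69761.94 × 17% = 11859.53

CIF value: AUD 69761.94; import duty: AUD 11859.53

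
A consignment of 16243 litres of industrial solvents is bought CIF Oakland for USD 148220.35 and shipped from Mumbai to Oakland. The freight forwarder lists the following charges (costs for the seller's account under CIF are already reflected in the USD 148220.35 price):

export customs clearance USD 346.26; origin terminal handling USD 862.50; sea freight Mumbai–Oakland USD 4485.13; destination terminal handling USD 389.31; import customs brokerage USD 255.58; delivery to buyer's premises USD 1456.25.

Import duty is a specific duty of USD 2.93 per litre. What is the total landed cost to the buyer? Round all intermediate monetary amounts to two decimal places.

CIF: the seller pays costs through ocean freight and marine insurance to the destination port.
Already in the invoice (seller's account under CIF): export clearance, origin terminal, freight — exclude.
The CIF price already equals the CIF value: 148220.35
Import duty = 16243 × 2.93 = 47591.99
Buyer bears: destination terminal 389.31 + brokerage 255.58 + delivery 1456.25 + duty 47591.99 = 49693.13
Landed cost = invoice 148220.35 + 49693.13 = 197913.48

Total landed cost: USD 197913.48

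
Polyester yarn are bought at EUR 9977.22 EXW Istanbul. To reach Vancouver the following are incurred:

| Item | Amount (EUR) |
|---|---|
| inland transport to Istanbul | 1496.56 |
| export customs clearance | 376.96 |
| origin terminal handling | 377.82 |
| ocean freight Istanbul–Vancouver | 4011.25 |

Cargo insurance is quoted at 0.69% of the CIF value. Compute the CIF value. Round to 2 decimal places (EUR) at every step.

Let C be the CIF value. C = EXW price + pre-shipment costs + freight + 0.69% × C
C − 0.69% × C = 9977.22 + 1496.56 + 376.96 + 377.82 + 4011.25
0.9931 × C = 16239.81
C = 16239.81 / 0.9931 = 16352.64
Insurance premium = 0.69% × 16352.64 = 112.83

CIF value: EUR 16352.64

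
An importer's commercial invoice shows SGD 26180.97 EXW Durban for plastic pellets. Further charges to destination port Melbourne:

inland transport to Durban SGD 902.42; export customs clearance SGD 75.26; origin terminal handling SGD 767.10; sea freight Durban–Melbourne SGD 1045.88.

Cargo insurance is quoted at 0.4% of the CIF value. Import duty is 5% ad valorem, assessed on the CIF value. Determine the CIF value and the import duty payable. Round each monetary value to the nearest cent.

CIF value: SGD 29087.98; import duty: SGD 1454.40

Let C be the CIF value. C = EXW price + pre-shipment costs + freight + 0.4% × C
C − 0.4% × C = 26180.97 + 902.42 + 75.26 + 767.10 + 1045.88
0.996 × C = 28971.63
C = 28971.63 / 0.996 = 29087.98
Insurance premium = 0.4% × 29087.98 = 116.35
Import duty = 29087.98 × 5% = 1454.40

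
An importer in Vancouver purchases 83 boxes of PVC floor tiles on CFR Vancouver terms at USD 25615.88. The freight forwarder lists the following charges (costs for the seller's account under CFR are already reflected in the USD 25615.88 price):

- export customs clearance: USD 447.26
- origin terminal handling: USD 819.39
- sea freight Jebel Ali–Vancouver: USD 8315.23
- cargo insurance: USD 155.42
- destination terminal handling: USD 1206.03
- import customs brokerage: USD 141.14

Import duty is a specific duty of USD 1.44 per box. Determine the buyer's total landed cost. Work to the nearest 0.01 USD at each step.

CFR: the seller pays costs through ocean freight to the destination port, but not insurance.
Already in the invoice (seller's account under CFR): export clearance, origin terminal, freight — exclude.
CIF value = CFR price + insurance = 25615.88 + 155.42 = 25771.30
Import duty = 83 × 1.44 = 119.52
Buyer bears: insurance 155.42 + destination terminal 1206.03 + brokerage 141.14 + duty 119.52 = 1622.11
Landed cost = invoice 25615.88 + 1622.11 = 27237.99

Total landed cost: USD 27237.99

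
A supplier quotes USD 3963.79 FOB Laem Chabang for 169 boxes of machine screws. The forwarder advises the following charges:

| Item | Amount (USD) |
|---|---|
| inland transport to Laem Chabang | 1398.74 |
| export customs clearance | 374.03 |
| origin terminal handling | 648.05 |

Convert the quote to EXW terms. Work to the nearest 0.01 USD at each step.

From FOB to EXW, the seller no longer bears: inland to port, export clearance, origin terminal.
EXW price = 3963.79 − 1398.74 − 374.03 − 648.05 = 1542.97

EXW price: USD 1542.97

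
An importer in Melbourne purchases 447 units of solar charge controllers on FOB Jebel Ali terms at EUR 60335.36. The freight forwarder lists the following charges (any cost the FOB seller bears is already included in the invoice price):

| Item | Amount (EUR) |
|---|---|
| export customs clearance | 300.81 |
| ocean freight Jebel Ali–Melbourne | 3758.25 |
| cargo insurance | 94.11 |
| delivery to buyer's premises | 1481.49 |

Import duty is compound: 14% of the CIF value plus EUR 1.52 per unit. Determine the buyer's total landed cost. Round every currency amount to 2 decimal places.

FOB: the seller bears costs until goods are on board at the origin port; the buyer bears freight, insurance and all costs thereafter.
Already in the invoice (seller's account under FOB): export clearance — exclude.
CIF value = FOB price + freight + insurance = 60335.36 + 3758.25 + 94.11 = 64187.72
Ad valorem component: 64187.72 × 14% = 8986.28
Specific component: 447 × 1.52 = 679.44
Import duty = 8986.28 + 679.44 = 9665.72
Buyer bears: freight 3758.25 + insurance 94.11 + delivery 1481.49 + duty 9665.72 = 14999.57
Landed cost = invoice 60335.36 + 14999.57 = 75334.93

Total landed cost: EUR 75334.93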